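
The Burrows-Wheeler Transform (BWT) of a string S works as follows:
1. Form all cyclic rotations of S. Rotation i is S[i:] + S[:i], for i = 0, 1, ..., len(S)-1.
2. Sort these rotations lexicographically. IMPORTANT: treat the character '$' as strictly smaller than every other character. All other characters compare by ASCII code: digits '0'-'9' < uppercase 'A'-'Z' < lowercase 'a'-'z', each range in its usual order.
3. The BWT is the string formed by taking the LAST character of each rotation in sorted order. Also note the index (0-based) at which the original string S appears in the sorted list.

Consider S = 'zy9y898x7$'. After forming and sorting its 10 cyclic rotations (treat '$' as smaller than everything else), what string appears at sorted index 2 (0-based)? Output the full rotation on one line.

All 10 rotations (rotation i = S[i:]+S[:i]):
  rot[0] = zy9y898x7$
  rot[1] = y9y898x7$z
  rot[2] = 9y898x7$zy
  rot[3] = y898x7$zy9
  rot[4] = 898x7$zy9y
  rot[5] = 98x7$zy9y8
  rot[6] = 8x7$zy9y89
  rot[7] = x7$zy9y898
  rot[8] = 7$zy9y898x
  rot[9] = $zy9y898x7
Sorted (with $ < everything):
  sorted[0] = $zy9y898x7
  sorted[1] = 7$zy9y898x
  sorted[2] = 898x7$zy9y
  sorted[3] = 8x7$zy9y89
  sorted[4] = 98x7$zy9y8
  sorted[5] = 9y898x7$zy
  sorted[6] = x7$zy9y898
  sorted[7] = y898x7$zy9
  sorted[8] = y9y898x7$z
  sorted[9] = zy9y898x7$
sorted[2] = 898x7$zy9y

Answer: 898x7$zy9y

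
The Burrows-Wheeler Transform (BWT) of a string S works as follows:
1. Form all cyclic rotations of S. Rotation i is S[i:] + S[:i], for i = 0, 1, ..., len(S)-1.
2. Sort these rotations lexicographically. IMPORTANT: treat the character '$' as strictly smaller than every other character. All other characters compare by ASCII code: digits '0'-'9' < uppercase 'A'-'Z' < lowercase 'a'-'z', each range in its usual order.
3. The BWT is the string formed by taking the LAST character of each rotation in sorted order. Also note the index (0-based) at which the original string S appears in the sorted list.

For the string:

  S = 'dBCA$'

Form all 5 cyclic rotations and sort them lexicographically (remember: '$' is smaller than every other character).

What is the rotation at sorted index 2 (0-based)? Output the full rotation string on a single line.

All 5 rotations (rotation i = S[i:]+S[:i]):
  rot[0] = dBCA$
  rot[1] = BCA$d
  rot[2] = CA$dB
  rot[3] = A$dBC
  rot[4] = $dBCA
Sorted (with $ < everything):
  sorted[0] = $dBCA
  sorted[1] = A$dBC
  sorted[2] = BCA$d
  sorted[3] = CA$dB
  sorted[4] = dBCA$
sorted[2] = BCA$d

Answer: BCA$d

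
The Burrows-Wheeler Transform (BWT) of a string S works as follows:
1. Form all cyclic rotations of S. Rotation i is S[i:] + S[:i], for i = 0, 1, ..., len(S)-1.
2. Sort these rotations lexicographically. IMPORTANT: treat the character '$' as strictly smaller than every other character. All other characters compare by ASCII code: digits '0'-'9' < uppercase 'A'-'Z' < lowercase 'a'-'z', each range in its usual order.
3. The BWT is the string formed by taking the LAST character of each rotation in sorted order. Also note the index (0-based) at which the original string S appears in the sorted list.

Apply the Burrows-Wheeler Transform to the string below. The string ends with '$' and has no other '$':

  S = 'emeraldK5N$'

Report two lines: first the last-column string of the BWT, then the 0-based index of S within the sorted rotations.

Answer: NKd5rl$maee
6

Derivation:
All 11 rotations (rotation i = S[i:]+S[:i]):
  rot[0] = emeraldK5N$
  rot[1] = meraldK5N$e
  rot[2] = eraldK5N$em
  rot[3] = raldK5N$eme
  rot[4] = aldK5N$emer
  rot[5] = ldK5N$emera
  rot[6] = dK5N$emeral
  rot[7] = K5N$emerald
  rot[8] = 5N$emeraldK
  rot[9] = N$emeraldK5
  rot[10] = $emeraldK5N
Sorted (with $ < everything):
  sorted[0] = $emeraldK5N  (last char: 'N')
  sorted[1] = 5N$emeraldK  (last char: 'K')
  sorted[2] = K5N$emerald  (last char: 'd')
  sorted[3] = N$emeraldK5  (last char: '5')
  sorted[4] = aldK5N$emer  (last char: 'r')
  sorted[5] = dK5N$emeral  (last char: 'l')
  sorted[6] = emeraldK5N$  (last char: '$')
  sorted[7] = eraldK5N$em  (last char: 'm')
  sorted[8] = ldK5N$emera  (last char: 'a')
  sorted[9] = meraldK5N$e  (last char: 'e')
  sorted[10] = raldK5N$eme  (last char: 'e')
Last column: NKd5rl$maee
Original string S is at sorted index 6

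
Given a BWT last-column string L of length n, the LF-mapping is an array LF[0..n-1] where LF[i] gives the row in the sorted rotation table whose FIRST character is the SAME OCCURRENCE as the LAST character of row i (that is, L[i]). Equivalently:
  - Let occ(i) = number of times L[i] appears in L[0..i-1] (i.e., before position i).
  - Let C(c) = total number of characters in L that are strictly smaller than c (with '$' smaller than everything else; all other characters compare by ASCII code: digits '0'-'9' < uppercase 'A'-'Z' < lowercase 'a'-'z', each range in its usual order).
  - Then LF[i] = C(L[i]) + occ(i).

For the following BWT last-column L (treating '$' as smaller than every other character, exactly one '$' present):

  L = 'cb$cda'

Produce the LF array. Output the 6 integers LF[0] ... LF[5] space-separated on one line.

Char counts: '$':1, 'a':1, 'b':1, 'c':2, 'd':1
C (first-col start): C('$')=0, C('a')=1, C('b')=2, C('c')=3, C('d')=5
L[0]='c': occ=0, LF[0]=C('c')+0=3+0=3
L[1]='b': occ=0, LF[1]=C('b')+0=2+0=2
L[2]='$': occ=0, LF[2]=C('$')+0=0+0=0
L[3]='c': occ=1, LF[3]=C('c')+1=3+1=4
L[4]='d': occ=0, LF[4]=C('d')+0=5+0=5
L[5]='a': occ=0, LF[5]=C('a')+0=1+0=1

Answer: 3 2 0 4 5 1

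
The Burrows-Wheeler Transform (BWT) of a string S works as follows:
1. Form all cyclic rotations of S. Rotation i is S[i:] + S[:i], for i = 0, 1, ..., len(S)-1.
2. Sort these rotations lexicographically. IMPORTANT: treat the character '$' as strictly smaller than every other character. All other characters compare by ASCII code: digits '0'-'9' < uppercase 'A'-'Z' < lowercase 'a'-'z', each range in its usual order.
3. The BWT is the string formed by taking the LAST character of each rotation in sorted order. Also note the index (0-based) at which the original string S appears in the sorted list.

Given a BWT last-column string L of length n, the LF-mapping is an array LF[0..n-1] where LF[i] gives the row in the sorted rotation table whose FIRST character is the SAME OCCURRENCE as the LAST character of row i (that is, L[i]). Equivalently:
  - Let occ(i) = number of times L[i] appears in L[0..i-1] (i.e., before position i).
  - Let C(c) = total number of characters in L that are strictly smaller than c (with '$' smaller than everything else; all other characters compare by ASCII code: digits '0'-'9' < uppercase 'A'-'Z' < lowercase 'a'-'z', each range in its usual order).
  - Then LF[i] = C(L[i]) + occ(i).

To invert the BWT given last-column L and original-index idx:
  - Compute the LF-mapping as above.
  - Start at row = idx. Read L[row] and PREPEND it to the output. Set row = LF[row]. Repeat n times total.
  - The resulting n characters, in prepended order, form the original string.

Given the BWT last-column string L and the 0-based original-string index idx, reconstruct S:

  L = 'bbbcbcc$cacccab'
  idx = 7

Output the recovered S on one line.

LF mapping: 3 4 5 8 6 9 10 0 11 1 12 13 14 2 7
Walk LF starting at row 7, prepending L[row]:
  step 1: row=7, L[7]='$', prepend. Next row=LF[7]=0
  step 2: row=0, L[0]='b', prepend. Next row=LF[0]=3
  step 3: row=3, L[3]='c', prepend. Next row=LF[3]=8
  step 4: row=8, L[8]='c', prepend. Next row=LF[8]=11
  step 5: row=11, L[11]='c', prepend. Next row=LF[11]=13
  step 6: row=13, L[13]='a', prepend. Next row=LF[13]=2
  step 7: row=2, L[2]='b', prepend. Next row=LF[2]=5
  step 8: row=5, L[5]='c', prepend. Next row=LF[5]=9
  step 9: row=9, L[9]='a', prepend. Next row=LF[9]=1
  step 10: row=1, L[1]='b', prepend. Next row=LF[1]=4
  step 11: row=4, L[4]='b', prepend. Next row=LF[4]=6
  step 12: row=6, L[6]='c', prepend. Next row=LF[6]=10
  step 13: row=10, L[10]='c', prepend. Next row=LF[10]=12
  step 14: row=12, L[12]='c', prepend. Next row=LF[12]=14
  step 15: row=14, L[14]='b', prepend. Next row=LF[14]=7
Reversed output: bcccbbacbacccb$

Answer: bcccbbacbacccb$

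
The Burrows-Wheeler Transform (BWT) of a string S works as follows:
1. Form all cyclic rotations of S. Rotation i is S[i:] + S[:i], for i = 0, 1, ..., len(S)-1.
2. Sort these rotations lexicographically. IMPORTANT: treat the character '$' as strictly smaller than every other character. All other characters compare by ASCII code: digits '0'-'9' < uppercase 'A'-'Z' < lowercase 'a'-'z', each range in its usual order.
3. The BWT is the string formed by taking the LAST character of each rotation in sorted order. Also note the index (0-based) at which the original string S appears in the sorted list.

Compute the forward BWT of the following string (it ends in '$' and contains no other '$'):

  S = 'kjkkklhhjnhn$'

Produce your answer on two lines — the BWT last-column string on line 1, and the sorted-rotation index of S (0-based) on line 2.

Answer: nlhnkh$jkkkhj
6

Derivation:
All 13 rotations (rotation i = S[i:]+S[:i]):
  rot[0] = kjkkklhhjnhn$
  rot[1] = jkkklhhjnhn$k
  rot[2] = kkklhhjnhn$kj
  rot[3] = kklhhjnhn$kjk
  rot[4] = klhhjnhn$kjkk
  rot[5] = lhhjnhn$kjkkk
  rot[6] = hhjnhn$kjkkkl
  rot[7] = hjnhn$kjkkklh
  rot[8] = jnhn$kjkkklhh
  rot[9] = nhn$kjkkklhhj
  rot[10] = hn$kjkkklhhjn
  rot[11] = n$kjkkklhhjnh
  rot[12] = $kjkkklhhjnhn
Sorted (with $ < everything):
  sorted[0] = $kjkkklhhjnhn  (last char: 'n')
  sorted[1] = hhjnhn$kjkkkl  (last char: 'l')
  sorted[2] = hjnhn$kjkkklh  (last char: 'h')
  sorted[3] = hn$kjkkklhhjn  (last char: 'n')
  sorted[4] = jkkklhhjnhn$k  (last char: 'k')
  sorted[5] = jnhn$kjkkklhh  (last char: 'h')
  sorted[6] = kjkkklhhjnhn$  (last char: '$')
  sorted[7] = kkklhhjnhn$kj  (last char: 'j')
  sorted[8] = kklhhjnhn$kjk  (last char: 'k')
  sorted[9] = klhhjnhn$kjkk  (last char: 'k')
  sorted[10] = lhhjnhn$kjkkk  (last char: 'k')
  sorted[11] = n$kjkkklhhjnh  (last char: 'h')
  sorted[12] = nhn$kjkkklhhj  (last char: 'j')
Last column: nlhnkh$jkkkhj
Original string S is at sorted index 6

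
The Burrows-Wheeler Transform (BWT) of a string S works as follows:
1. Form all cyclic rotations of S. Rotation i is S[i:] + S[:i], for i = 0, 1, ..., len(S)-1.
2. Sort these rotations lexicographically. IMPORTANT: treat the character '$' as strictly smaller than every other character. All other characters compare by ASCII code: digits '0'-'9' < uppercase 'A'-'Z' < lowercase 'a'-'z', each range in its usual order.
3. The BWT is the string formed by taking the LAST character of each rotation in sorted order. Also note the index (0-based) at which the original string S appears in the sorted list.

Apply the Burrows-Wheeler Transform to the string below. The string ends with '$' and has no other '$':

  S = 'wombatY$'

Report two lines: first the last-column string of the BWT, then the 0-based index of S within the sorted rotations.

All 8 rotations (rotation i = S[i:]+S[:i]):
  rot[0] = wombatY$
  rot[1] = ombatY$w
  rot[2] = mbatY$wo
  rot[3] = batY$wom
  rot[4] = atY$womb
  rot[5] = tY$womba
  rot[6] = Y$wombat
  rot[7] = $wombatY
Sorted (with $ < everything):
  sorted[0] = $wombatY  (last char: 'Y')
  sorted[1] = Y$wombat  (last char: 't')
  sorted[2] = atY$womb  (last char: 'b')
  sorted[3] = batY$wom  (last char: 'm')
  sorted[4] = mbatY$wo  (last char: 'o')
  sorted[5] = ombatY$w  (last char: 'w')
  sorted[6] = tY$womba  (last char: 'a')
  sorted[7] = wombatY$  (last char: '$')
Last column: Ytbmowa$
Original string S is at sorted index 7

Answer: Ytbmowa$
7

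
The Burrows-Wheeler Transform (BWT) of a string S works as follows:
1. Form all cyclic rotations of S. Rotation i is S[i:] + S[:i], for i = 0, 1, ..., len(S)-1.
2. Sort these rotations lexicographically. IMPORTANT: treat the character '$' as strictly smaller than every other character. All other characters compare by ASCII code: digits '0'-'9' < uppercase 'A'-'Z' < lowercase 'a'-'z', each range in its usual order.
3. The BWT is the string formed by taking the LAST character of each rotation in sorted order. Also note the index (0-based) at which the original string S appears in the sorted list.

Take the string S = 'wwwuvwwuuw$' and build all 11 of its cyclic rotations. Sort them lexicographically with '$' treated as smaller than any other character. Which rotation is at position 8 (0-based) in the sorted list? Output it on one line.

Answer: wwuuw$wwwuv

Derivation:
All 11 rotations (rotation i = S[i:]+S[:i]):
  rot[0] = wwwuvwwuuw$
  rot[1] = wwuvwwuuw$w
  rot[2] = wuvwwuuw$ww
  rot[3] = uvwwuuw$www
  rot[4] = vwwuuw$wwwu
  rot[5] = wwuuw$wwwuv
  rot[6] = wuuw$wwwuvw
  rot[7] = uuw$wwwuvww
  rot[8] = uw$wwwuvwwu
  rot[9] = w$wwwuvwwuu
  rot[10] = $wwwuvwwuuw
Sorted (with $ < everything):
  sorted[0] = $wwwuvwwuuw
  sorted[1] = uuw$wwwuvww
  sorted[2] = uvwwuuw$www
  sorted[3] = uw$wwwuvwwu
  sorted[4] = vwwuuw$wwwu
  sorted[5] = w$wwwuvwwuu
  sorted[6] = wuuw$wwwuvw
  sorted[7] = wuvwwuuw$ww
  sorted[8] = wwuuw$wwwuv
  sorted[9] = wwuvwwuuw$w
  sorted[10] = wwwuvwwuuw$
sorted[8] = wwuuw$wwwuv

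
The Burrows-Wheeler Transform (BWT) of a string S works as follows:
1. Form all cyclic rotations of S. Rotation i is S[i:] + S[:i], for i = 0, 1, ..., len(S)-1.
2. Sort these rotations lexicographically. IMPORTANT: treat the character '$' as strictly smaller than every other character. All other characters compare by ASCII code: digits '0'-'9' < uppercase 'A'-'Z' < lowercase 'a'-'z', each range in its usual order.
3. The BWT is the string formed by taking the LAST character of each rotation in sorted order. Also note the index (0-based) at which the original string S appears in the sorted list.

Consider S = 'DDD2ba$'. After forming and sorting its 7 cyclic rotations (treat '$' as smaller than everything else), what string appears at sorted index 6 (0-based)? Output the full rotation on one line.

All 7 rotations (rotation i = S[i:]+S[:i]):
  rot[0] = DDD2ba$
  rot[1] = DD2ba$D
  rot[2] = D2ba$DD
  rot[3] = 2ba$DDD
  rot[4] = ba$DDD2
  rot[5] = a$DDD2b
  rot[6] = $DDD2ba
Sorted (with $ < everything):
  sorted[0] = $DDD2ba
  sorted[1] = 2ba$DDD
  sorted[2] = D2ba$DD
  sorted[3] = DD2ba$D
  sorted[4] = DDD2ba$
  sorted[5] = a$DDD2b
  sorted[6] = ba$DDD2
sorted[6] = ba$DDD2

Answer: ba$DDD2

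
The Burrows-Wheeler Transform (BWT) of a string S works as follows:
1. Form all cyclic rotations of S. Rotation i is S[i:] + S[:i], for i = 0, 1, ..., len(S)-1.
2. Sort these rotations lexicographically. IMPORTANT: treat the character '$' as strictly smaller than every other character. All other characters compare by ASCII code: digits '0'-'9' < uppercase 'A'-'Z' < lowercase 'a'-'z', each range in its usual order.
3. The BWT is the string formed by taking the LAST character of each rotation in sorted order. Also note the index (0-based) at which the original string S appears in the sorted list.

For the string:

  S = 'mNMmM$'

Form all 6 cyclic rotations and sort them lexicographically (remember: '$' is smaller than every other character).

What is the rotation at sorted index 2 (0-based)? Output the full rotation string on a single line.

All 6 rotations (rotation i = S[i:]+S[:i]):
  rot[0] = mNMmM$
  rot[1] = NMmM$m
  rot[2] = MmM$mN
  rot[3] = mM$mNM
  rot[4] = M$mNMm
  rot[5] = $mNMmM
Sorted (with $ < everything):
  sorted[0] = $mNMmM
  sorted[1] = M$mNMm
  sorted[2] = MmM$mN
  sorted[3] = NMmM$m
  sorted[4] = mM$mNM
  sorted[5] = mNMmM$
sorted[2] = MmM$mN

Answer: MmM$mN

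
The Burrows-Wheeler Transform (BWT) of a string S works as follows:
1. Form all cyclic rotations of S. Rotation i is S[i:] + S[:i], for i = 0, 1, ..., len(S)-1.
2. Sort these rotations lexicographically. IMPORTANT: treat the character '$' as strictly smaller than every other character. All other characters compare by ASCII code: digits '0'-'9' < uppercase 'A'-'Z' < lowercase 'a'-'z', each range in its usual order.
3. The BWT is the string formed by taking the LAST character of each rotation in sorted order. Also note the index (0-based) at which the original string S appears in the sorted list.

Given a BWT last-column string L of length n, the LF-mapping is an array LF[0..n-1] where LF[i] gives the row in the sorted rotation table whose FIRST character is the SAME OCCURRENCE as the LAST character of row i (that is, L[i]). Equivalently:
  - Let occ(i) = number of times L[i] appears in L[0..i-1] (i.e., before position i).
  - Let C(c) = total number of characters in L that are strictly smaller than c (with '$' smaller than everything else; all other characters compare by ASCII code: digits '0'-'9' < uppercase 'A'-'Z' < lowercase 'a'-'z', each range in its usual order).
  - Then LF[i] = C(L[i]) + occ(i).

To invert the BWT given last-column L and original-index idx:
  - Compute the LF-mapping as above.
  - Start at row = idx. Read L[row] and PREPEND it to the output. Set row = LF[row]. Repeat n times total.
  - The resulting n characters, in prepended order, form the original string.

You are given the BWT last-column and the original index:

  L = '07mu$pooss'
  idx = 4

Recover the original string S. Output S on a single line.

Answer: opossum70$

Derivation:
LF mapping: 1 2 3 9 0 6 4 5 7 8
Walk LF starting at row 4, prepending L[row]:
  step 1: row=4, L[4]='$', prepend. Next row=LF[4]=0
  step 2: row=0, L[0]='0', prepend. Next row=LF[0]=1
  step 3: row=1, L[1]='7', prepend. Next row=LF[1]=2
  step 4: row=2, L[2]='m', prepend. Next row=LF[2]=3
  step 5: row=3, L[3]='u', prepend. Next row=LF[3]=9
  step 6: row=9, L[9]='s', prepend. Next row=LF[9]=8
  step 7: row=8, L[8]='s', prepend. Next row=LF[8]=7
  step 8: row=7, L[7]='o', prepend. Next row=LF[7]=5
  step 9: row=5, L[5]='p', prepend. Next row=LF[5]=6
  step 10: row=6, L[6]='o', prepend. Next row=LF[6]=4
Reversed output: opossum70$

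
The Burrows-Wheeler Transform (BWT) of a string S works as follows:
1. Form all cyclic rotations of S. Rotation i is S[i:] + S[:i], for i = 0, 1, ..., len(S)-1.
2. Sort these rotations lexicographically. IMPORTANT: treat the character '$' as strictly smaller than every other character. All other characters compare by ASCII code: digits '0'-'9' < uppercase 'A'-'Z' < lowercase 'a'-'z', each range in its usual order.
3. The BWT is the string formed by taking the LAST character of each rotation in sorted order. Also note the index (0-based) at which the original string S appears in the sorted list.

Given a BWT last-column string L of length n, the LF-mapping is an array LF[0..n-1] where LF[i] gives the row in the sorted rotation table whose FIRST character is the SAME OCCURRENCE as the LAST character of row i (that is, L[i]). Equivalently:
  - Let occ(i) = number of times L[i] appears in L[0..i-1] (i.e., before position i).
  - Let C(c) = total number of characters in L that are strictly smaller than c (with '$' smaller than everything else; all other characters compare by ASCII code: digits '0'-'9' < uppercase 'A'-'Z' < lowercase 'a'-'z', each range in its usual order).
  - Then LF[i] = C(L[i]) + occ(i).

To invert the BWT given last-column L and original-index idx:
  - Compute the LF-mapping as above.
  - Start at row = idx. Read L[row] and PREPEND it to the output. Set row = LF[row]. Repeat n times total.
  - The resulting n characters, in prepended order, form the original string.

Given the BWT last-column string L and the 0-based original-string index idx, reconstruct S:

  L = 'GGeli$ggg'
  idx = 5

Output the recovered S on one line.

Answer: giggleGG$

Derivation:
LF mapping: 1 2 3 8 7 0 4 5 6
Walk LF starting at row 5, prepending L[row]:
  step 1: row=5, L[5]='$', prepend. Next row=LF[5]=0
  step 2: row=0, L[0]='G', prepend. Next row=LF[0]=1
  step 3: row=1, L[1]='G', prepend. Next row=LF[1]=2
  step 4: row=2, L[2]='e', prepend. Next row=LF[2]=3
  step 5: row=3, L[3]='l', prepend. Next row=LF[3]=8
  step 6: row=8, L[8]='g', prepend. Next row=LF[8]=6
  step 7: row=6, L[6]='g', prepend. Next row=LF[6]=4
  step 8: row=4, L[4]='i', prepend. Next row=LF[4]=7
  step 9: row=7, L[7]='g', prepend. Next row=LF[7]=5
Reversed output: giggleGG$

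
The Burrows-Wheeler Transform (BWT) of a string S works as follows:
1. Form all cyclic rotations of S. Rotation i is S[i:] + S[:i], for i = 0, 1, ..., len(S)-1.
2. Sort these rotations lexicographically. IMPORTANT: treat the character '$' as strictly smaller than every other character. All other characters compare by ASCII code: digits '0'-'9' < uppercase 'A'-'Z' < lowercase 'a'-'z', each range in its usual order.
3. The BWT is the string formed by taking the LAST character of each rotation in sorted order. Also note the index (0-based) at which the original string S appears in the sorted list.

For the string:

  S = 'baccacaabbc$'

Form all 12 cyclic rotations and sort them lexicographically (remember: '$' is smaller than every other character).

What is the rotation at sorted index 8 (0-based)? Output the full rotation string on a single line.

Answer: c$baccacaabb

Derivation:
All 12 rotations (rotation i = S[i:]+S[:i]):
  rot[0] = baccacaabbc$
  rot[1] = accacaabbc$b
  rot[2] = ccacaabbc$ba
  rot[3] = cacaabbc$bac
  rot[4] = acaabbc$bacc
  rot[5] = caabbc$bacca
  rot[6] = aabbc$baccac
  rot[7] = abbc$baccaca
  rot[8] = bbc$baccacaa
  rot[9] = bc$baccacaab
  rot[10] = c$baccacaabb
  rot[11] = $baccacaabbc
Sorted (with $ < everything):
  sorted[0] = $baccacaabbc
  sorted[1] = aabbc$baccac
  sorted[2] = abbc$baccaca
  sorted[3] = acaabbc$bacc
  sorted[4] = accacaabbc$b
  sorted[5] = baccacaabbc$
  sorted[6] = bbc$baccacaa
  sorted[7] = bc$baccacaab
  sorted[8] = c$baccacaabb
  sorted[9] = caabbc$bacca
  sorted[10] = cacaabbc$bac
  sorted[11] = ccacaabbc$ba
sorted[8] = c$baccacaabb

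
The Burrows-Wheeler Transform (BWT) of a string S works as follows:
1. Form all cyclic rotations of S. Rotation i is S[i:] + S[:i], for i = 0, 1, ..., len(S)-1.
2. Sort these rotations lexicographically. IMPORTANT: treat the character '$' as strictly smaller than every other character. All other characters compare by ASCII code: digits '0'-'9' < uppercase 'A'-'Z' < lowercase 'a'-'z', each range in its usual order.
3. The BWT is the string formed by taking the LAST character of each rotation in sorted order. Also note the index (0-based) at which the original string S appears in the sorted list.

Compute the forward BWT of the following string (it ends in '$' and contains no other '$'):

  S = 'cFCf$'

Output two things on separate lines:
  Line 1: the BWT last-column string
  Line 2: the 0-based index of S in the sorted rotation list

Answer: fFc$C
3

Derivation:
All 5 rotations (rotation i = S[i:]+S[:i]):
  rot[0] = cFCf$
  rot[1] = FCf$c
  rot[2] = Cf$cF
  rot[3] = f$cFC
  rot[4] = $cFCf
Sorted (with $ < everything):
  sorted[0] = $cFCf  (last char: 'f')
  sorted[1] = Cf$cF  (last char: 'F')
  sorted[2] = FCf$c  (last char: 'c')
  sorted[3] = cFCf$  (last char: '$')
  sorted[4] = f$cFC  (last char: 'C')
Last column: fFc$C
Original string S is at sorted index 3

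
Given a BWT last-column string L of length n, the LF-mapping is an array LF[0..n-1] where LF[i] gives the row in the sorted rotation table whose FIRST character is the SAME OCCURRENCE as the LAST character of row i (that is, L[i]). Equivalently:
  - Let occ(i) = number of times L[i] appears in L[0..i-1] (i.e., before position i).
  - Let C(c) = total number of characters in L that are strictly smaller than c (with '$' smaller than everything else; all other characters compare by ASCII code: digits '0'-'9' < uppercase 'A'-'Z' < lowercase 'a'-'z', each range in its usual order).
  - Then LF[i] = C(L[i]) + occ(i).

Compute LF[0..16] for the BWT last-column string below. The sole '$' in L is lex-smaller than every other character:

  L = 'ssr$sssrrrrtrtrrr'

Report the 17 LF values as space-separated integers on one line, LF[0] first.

Answer: 10 11 1 0 12 13 14 2 3 4 5 15 6 16 7 8 9

Derivation:
Char counts: '$':1, 'r':9, 's':5, 't':2
C (first-col start): C('$')=0, C('r')=1, C('s')=10, C('t')=15
L[0]='s': occ=0, LF[0]=C('s')+0=10+0=10
L[1]='s': occ=1, LF[1]=C('s')+1=10+1=11
L[2]='r': occ=0, LF[2]=C('r')+0=1+0=1
L[3]='$': occ=0, LF[3]=C('$')+0=0+0=0
L[4]='s': occ=2, LF[4]=C('s')+2=10+2=12
L[5]='s': occ=3, LF[5]=C('s')+3=10+3=13
L[6]='s': occ=4, LF[6]=C('s')+4=10+4=14
L[7]='r': occ=1, LF[7]=C('r')+1=1+1=2
L[8]='r': occ=2, LF[8]=C('r')+2=1+2=3
L[9]='r': occ=3, LF[9]=C('r')+3=1+3=4
L[10]='r': occ=4, LF[10]=C('r')+4=1+4=5
L[11]='t': occ=0, LF[11]=C('t')+0=15+0=15
L[12]='r': occ=5, LF[12]=C('r')+5=1+5=6
L[13]='t': occ=1, LF[13]=C('t')+1=15+1=16
L[14]='r': occ=6, LF[14]=C('r')+6=1+6=7
L[15]='r': occ=7, LF[15]=C('r')+7=1+7=8
L[16]='r': occ=8, LF[16]=C('r')+8=1+8=9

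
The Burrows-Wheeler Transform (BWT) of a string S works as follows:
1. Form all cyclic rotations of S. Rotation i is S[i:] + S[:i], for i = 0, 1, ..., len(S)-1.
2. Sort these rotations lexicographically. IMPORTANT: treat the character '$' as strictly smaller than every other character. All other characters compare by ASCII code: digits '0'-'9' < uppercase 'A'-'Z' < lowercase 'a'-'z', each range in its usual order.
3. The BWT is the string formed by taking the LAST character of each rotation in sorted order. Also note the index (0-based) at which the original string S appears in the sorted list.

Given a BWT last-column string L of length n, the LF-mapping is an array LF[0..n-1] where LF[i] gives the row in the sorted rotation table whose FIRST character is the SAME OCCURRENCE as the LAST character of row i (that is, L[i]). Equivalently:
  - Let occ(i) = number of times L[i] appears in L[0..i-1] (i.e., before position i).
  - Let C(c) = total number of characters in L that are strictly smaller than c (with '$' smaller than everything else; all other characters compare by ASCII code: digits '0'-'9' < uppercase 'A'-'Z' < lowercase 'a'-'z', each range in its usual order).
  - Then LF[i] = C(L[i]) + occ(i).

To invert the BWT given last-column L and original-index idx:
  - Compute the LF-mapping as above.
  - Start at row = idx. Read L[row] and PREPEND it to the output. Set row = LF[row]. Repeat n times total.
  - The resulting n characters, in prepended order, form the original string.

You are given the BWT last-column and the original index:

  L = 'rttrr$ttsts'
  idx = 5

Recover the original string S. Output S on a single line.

Answer: stttrrsttr$

Derivation:
LF mapping: 1 6 7 2 3 0 8 9 4 10 5
Walk LF starting at row 5, prepending L[row]:
  step 1: row=5, L[5]='$', prepend. Next row=LF[5]=0
  step 2: row=0, L[0]='r', prepend. Next row=LF[0]=1
  step 3: row=1, L[1]='t', prepend. Next row=LF[1]=6
  step 4: row=6, L[6]='t', prepend. Next row=LF[6]=8
  step 5: row=8, L[8]='s', prepend. Next row=LF[8]=4
  step 6: row=4, L[4]='r', prepend. Next row=LF[4]=3
  step 7: row=3, L[3]='r', prepend. Next row=LF[3]=2
  step 8: row=2, L[2]='t', prepend. Next row=LF[2]=7
  step 9: row=7, L[7]='t', prepend. Next row=LF[7]=9
  step 10: row=9, L[9]='t', prepend. Next row=LF[9]=10
  step 11: row=10, L[10]='s', prepend. Next row=LF[10]=5
Reversed output: stttrrsttr$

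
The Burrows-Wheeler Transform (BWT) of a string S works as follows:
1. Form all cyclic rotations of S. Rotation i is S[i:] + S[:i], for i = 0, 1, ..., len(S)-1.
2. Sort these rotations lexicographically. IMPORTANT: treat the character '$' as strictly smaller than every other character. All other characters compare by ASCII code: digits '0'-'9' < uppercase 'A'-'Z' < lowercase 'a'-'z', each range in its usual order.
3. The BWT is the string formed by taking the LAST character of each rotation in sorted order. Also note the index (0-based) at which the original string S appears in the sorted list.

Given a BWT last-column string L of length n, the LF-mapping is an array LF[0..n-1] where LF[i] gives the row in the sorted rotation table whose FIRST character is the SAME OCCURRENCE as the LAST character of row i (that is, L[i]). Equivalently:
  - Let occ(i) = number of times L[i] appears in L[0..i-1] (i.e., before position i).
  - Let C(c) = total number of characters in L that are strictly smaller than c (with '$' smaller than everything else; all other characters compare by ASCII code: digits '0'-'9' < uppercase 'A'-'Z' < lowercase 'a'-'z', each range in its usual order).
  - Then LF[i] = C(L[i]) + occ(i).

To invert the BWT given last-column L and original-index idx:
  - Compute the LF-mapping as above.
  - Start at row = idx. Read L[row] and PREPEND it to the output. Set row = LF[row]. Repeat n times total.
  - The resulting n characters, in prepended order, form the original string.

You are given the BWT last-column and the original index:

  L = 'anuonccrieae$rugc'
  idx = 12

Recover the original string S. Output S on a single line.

Answer: occurrenceiguana$

Derivation:
LF mapping: 1 10 15 12 11 3 4 13 9 6 2 7 0 14 16 8 5
Walk LF starting at row 12, prepending L[row]:
  step 1: row=12, L[12]='$', prepend. Next row=LF[12]=0
  step 2: row=0, L[0]='a', prepend. Next row=LF[0]=1
  step 3: row=1, L[1]='n', prepend. Next row=LF[1]=10
  step 4: row=10, L[10]='a', prepend. Next row=LF[10]=2
  step 5: row=2, L[2]='u', prepend. Next row=LF[2]=15
  step 6: row=15, L[15]='g', prepend. Next row=LF[15]=8
  step 7: row=8, L[8]='i', prepend. Next row=LF[8]=9
  step 8: row=9, L[9]='e', prepend. Next row=LF[9]=6
  step 9: row=6, L[6]='c', prepend. Next row=LF[6]=4
  step 10: row=4, L[4]='n', prepend. Next row=LF[4]=11
  step 11: row=11, L[11]='e', prepend. Next row=LF[11]=7
  step 12: row=7, L[7]='r', prepend. Next row=LF[7]=13
  step 13: row=13, L[13]='r', prepend. Next row=LF[13]=14
  step 14: row=14, L[14]='u', prepend. Next row=LF[14]=16
  step 15: row=16, L[16]='c', prepend. Next row=LF[16]=5
  step 16: row=5, L[5]='c', prepend. Next row=LF[5]=3
  step 17: row=3, L[3]='o', prepend. Next row=LF[3]=12
Reversed output: occurrenceiguana$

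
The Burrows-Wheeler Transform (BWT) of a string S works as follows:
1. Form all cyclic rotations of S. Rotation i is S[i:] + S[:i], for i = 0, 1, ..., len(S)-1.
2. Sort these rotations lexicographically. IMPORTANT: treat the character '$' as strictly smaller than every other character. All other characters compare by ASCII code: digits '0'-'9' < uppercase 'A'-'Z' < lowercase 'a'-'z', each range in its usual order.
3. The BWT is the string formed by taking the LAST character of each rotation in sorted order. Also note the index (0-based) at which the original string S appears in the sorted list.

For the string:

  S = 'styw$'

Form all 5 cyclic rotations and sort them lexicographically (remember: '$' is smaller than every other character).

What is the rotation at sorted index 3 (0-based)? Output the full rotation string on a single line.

All 5 rotations (rotation i = S[i:]+S[:i]):
  rot[0] = styw$
  rot[1] = tyw$s
  rot[2] = yw$st
  rot[3] = w$sty
  rot[4] = $styw
Sorted (with $ < everything):
  sorted[0] = $styw
  sorted[1] = styw$
  sorted[2] = tyw$s
  sorted[3] = w$sty
  sorted[4] = yw$st
sorted[3] = w$sty

Answer: w$sty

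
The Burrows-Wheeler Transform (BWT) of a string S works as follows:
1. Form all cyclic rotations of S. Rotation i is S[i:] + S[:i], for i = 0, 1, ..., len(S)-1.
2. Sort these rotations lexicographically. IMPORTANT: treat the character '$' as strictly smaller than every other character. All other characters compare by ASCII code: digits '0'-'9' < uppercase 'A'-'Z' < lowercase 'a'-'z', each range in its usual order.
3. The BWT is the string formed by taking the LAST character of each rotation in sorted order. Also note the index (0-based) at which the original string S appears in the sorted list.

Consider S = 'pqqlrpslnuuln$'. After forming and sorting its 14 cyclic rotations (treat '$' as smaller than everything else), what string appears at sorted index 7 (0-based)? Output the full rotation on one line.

All 14 rotations (rotation i = S[i:]+S[:i]):
  rot[0] = pqqlrpslnuuln$
  rot[1] = qqlrpslnuuln$p
  rot[2] = qlrpslnuuln$pq
  rot[3] = lrpslnuuln$pqq
  rot[4] = rpslnuuln$pqql
  rot[5] = pslnuuln$pqqlr
  rot[6] = slnuuln$pqqlrp
  rot[7] = lnuuln$pqqlrps
  rot[8] = nuuln$pqqlrpsl
  rot[9] = uuln$pqqlrpsln
  rot[10] = uln$pqqlrpslnu
  rot[11] = ln$pqqlrpslnuu
  rot[12] = n$pqqlrpslnuul
  rot[13] = $pqqlrpslnuuln
Sorted (with $ < everything):
  sorted[0] = $pqqlrpslnuuln
  sorted[1] = ln$pqqlrpslnuu
  sorted[2] = lnuuln$pqqlrps
  sorted[3] = lrpslnuuln$pqq
  sorted[4] = n$pqqlrpslnuul
  sorted[5] = nuuln$pqqlrpsl
  sorted[6] = pqqlrpslnuuln$
  sorted[7] = pslnuuln$pqqlr
  sorted[8] = qlrpslnuuln$pq
  sorted[9] = qqlrpslnuuln$p
  sorted[10] = rpslnuuln$pqql
  sorted[11] = slnuuln$pqqlrp
  sorted[12] = uln$pqqlrpslnu
  sorted[13] = uuln$pqqlrpsln
sorted[7] = pslnuuln$pqqlr

Answer: pslnuuln$pqqlr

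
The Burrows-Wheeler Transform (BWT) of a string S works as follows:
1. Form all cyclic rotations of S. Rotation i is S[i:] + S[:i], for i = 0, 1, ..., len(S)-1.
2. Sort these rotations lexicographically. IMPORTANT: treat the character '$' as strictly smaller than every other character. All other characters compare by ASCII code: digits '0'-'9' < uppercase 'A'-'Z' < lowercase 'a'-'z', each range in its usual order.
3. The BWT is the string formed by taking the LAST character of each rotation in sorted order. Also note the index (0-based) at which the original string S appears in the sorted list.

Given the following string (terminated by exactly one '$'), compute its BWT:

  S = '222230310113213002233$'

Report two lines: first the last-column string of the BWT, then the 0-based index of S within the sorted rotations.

All 22 rotations (rotation i = S[i:]+S[:i]):
  rot[0] = 222230310113213002233$
  rot[1] = 22230310113213002233$2
  rot[2] = 2230310113213002233$22
  rot[3] = 230310113213002233$222
  rot[4] = 30310113213002233$2222
  rot[5] = 0310113213002233$22223
  rot[6] = 310113213002233$222230
  rot[7] = 10113213002233$2222303
  rot[8] = 0113213002233$22223031
  rot[9] = 113213002233$222230310
  rot[10] = 13213002233$2222303101
  rot[11] = 3213002233$22223031011
  rot[12] = 213002233$222230310113
  rot[13] = 13002233$2222303101132
  rot[14] = 3002233$22223031011321
  rot[15] = 002233$222230310113213
  rot[16] = 02233$2222303101132130
  rot[17] = 2233$22223031011321300
  rot[18] = 233$222230310113213002
  rot[19] = 33$2222303101132130022
  rot[20] = 3$22223031011321300223
  rot[21] = $222230310113213002233
Sorted (with $ < everything):
  sorted[0] = $222230310113213002233  (last char: '3')
  sorted[1] = 002233$222230310113213  (last char: '3')
  sorted[2] = 0113213002233$22223031  (last char: '1')
  sorted[3] = 02233$2222303101132130  (last char: '0')
  sorted[4] = 0310113213002233$22223  (last char: '3')
  sorted[5] = 10113213002233$2222303  (last char: '3')
  sorted[6] = 113213002233$222230310  (last char: '0')
  sorted[7] = 13002233$2222303101132  (last char: '2')
  sorted[8] = 13213002233$2222303101  (last char: '1')
  sorted[9] = 213002233$222230310113  (last char: '3')
  sorted[10] = 222230310113213002233$  (last char: '$')
  sorted[11] = 22230310113213002233$2  (last char: '2')
  sorted[12] = 2230310113213002233$22  (last char: '2')
  sorted[13] = 2233$22223031011321300  (last char: '0')
  sorted[14] = 230310113213002233$222  (last char: '2')
  sorted[15] = 233$222230310113213002  (last char: '2')
  sorted[16] = 3$22223031011321300223  (last char: '3')
  sorted[17] = 3002233$22223031011321  (last char: '1')
  sorted[18] = 30310113213002233$2222  (last char: '2')
  sorted[19] = 310113213002233$222230  (last char: '0')
  sorted[20] = 3213002233$22223031011  (last char: '1')
  sorted[21] = 33$2222303101132130022  (last char: '2')
Last column: 3310330213$22022312012
Original string S is at sorted index 10

Answer: 3310330213$22022312012
10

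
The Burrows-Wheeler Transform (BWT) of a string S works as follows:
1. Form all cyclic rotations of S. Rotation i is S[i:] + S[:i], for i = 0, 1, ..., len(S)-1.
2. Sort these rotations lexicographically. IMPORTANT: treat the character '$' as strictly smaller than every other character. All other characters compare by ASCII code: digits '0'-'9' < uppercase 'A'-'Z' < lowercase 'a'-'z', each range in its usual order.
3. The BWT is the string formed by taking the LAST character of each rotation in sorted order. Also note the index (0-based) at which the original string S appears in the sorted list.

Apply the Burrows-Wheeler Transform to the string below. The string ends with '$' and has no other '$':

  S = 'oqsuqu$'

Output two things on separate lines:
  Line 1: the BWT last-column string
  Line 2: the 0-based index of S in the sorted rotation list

All 7 rotations (rotation i = S[i:]+S[:i]):
  rot[0] = oqsuqu$
  rot[1] = qsuqu$o
  rot[2] = suqu$oq
  rot[3] = uqu$oqs
  rot[4] = qu$oqsu
  rot[5] = u$oqsuq
  rot[6] = $oqsuqu
Sorted (with $ < everything):
  sorted[0] = $oqsuqu  (last char: 'u')
  sorted[1] = oqsuqu$  (last char: '$')
  sorted[2] = qsuqu$o  (last char: 'o')
  sorted[3] = qu$oqsu  (last char: 'u')
  sorted[4] = suqu$oq  (last char: 'q')
  sorted[5] = u$oqsuq  (last char: 'q')
  sorted[6] = uqu$oqs  (last char: 's')
Last column: u$ouqqs
Original string S is at sorted index 1

Answer: u$ouqqs
1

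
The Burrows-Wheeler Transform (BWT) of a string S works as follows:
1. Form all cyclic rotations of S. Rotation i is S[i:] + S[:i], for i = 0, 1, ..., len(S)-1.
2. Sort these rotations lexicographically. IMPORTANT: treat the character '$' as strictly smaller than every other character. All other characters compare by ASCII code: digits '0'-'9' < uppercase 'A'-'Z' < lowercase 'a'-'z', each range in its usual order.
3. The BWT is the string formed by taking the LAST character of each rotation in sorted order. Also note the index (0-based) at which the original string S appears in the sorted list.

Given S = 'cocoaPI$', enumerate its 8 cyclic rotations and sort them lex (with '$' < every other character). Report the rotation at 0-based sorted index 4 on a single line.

Answer: coaPI$co

Derivation:
All 8 rotations (rotation i = S[i:]+S[:i]):
  rot[0] = cocoaPI$
  rot[1] = ocoaPI$c
  rot[2] = coaPI$co
  rot[3] = oaPI$coc
  rot[4] = aPI$coco
  rot[5] = PI$cocoa
  rot[6] = I$cocoaP
  rot[7] = $cocoaPI
Sorted (with $ < everything):
  sorted[0] = $cocoaPI
  sorted[1] = I$cocoaP
  sorted[2] = PI$cocoa
  sorted[3] = aPI$coco
  sorted[4] = coaPI$co
  sorted[5] = cocoaPI$
  sorted[6] = oaPI$coc
  sorted[7] = ocoaPI$c
sorted[4] = coaPI$co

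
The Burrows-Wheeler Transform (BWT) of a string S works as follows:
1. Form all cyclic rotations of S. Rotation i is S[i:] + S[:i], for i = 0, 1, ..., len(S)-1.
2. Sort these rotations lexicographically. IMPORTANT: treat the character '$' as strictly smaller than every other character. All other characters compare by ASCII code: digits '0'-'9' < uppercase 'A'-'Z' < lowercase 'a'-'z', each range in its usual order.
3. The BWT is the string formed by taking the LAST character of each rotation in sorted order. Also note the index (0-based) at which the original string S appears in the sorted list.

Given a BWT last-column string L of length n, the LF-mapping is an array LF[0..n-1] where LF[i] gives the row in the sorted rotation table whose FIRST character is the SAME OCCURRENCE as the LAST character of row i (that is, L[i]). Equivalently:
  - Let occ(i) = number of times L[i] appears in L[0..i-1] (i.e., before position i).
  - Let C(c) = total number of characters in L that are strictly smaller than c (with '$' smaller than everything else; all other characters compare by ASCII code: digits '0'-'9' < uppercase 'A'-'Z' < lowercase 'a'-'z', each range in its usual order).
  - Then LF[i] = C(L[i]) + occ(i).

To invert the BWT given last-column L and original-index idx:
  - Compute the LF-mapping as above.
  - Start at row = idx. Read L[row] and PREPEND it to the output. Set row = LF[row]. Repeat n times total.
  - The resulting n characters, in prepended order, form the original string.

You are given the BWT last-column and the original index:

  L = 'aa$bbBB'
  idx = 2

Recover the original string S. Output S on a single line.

Answer: BbaBba$

Derivation:
LF mapping: 3 4 0 5 6 1 2
Walk LF starting at row 2, prepending L[row]:
  step 1: row=2, L[2]='$', prepend. Next row=LF[2]=0
  step 2: row=0, L[0]='a', prepend. Next row=LF[0]=3
  step 3: row=3, L[3]='b', prepend. Next row=LF[3]=5
  step 4: row=5, L[5]='B', prepend. Next row=LF[5]=1
  step 5: row=1, L[1]='a', prepend. Next row=LF[1]=4
  step 6: row=4, L[4]='b', prepend. Next row=LF[4]=6
  step 7: row=6, L[6]='B', prepend. Next row=LF[6]=2
Reversed output: BbaBba$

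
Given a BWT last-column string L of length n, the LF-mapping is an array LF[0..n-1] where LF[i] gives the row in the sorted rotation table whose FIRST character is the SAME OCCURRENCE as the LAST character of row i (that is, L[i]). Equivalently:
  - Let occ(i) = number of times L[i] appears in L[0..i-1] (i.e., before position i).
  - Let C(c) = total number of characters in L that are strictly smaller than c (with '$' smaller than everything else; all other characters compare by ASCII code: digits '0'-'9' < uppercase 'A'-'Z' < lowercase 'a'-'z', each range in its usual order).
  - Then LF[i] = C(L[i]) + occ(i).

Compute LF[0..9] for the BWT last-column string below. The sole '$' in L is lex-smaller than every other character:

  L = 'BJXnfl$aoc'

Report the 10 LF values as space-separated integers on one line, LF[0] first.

Char counts: '$':1, 'B':1, 'J':1, 'X':1, 'a':1, 'c':1, 'f':1, 'l':1, 'n':1, 'o':1
C (first-col start): C('$')=0, C('B')=1, C('J')=2, C('X')=3, C('a')=4, C('c')=5, C('f')=6, C('l')=7, C('n')=8, C('o')=9
L[0]='B': occ=0, LF[0]=C('B')+0=1+0=1
L[1]='J': occ=0, LF[1]=C('J')+0=2+0=2
L[2]='X': occ=0, LF[2]=C('X')+0=3+0=3
L[3]='n': occ=0, LF[3]=C('n')+0=8+0=8
L[4]='f': occ=0, LF[4]=C('f')+0=6+0=6
L[5]='l': occ=0, LF[5]=C('l')+0=7+0=7
L[6]='$': occ=0, LF[6]=C('$')+0=0+0=0
L[7]='a': occ=0, LF[7]=C('a')+0=4+0=4
L[8]='o': occ=0, LF[8]=C('o')+0=9+0=9
L[9]='c': occ=0, LF[9]=C('c')+0=5+0=5

Answer: 1 2 3 8 6 7 0 4 9 5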